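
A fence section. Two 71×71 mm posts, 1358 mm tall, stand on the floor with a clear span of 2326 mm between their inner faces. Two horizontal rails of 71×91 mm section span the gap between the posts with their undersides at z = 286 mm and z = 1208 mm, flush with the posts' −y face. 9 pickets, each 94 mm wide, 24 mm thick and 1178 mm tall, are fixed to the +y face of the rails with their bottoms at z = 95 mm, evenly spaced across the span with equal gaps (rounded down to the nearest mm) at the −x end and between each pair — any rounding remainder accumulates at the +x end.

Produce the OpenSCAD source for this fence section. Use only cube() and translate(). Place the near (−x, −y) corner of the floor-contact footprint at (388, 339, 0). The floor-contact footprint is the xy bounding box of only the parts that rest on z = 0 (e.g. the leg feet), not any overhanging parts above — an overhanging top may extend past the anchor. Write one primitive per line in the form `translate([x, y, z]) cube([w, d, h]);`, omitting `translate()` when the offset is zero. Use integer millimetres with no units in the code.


translate([388, 339, 0]) cube([71, 71, 1358]);
translate([2785, 339, 0]) cube([71, 71, 1358]);
translate([459, 339, 286]) cube([2326, 71, 91]);
translate([459, 339, 1208]) cube([2326, 71, 91]);
translate([607, 410, 95]) cube([94, 24, 1178]);
translate([849, 410, 95]) cube([94, 24, 1178]);
translate([1091, 410, 95]) cube([94, 24, 1178]);
translate([1333, 410, 95]) cube([94, 24, 1178]);
translate([1575, 410, 95]) cube([94, 24, 1178]);
translate([1817, 410, 95]) cube([94, 24, 1178]);
translate([2059, 410, 95]) cube([94, 24, 1178]);
translate([2301, 410, 95]) cube([94, 24, 1178]);
translate([2543, 410, 95]) cube([94, 24, 1178]);


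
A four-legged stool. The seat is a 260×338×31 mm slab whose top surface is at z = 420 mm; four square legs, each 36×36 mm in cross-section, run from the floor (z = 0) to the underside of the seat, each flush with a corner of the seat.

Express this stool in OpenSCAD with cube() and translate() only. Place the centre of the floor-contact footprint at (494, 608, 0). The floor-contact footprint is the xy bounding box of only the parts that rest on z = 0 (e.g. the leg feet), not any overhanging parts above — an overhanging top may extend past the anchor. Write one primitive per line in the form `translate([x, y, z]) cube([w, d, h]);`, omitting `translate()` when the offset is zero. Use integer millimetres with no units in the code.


translate([364, 439, 389]) cube([260, 338, 31]);
translate([364, 439, 0]) cube([36, 36, 389]);
translate([588, 439, 0]) cube([36, 36, 389]);
translate([364, 741, 0]) cube([36, 36, 389]);
translate([588, 741, 0]) cube([36, 36, 389]);


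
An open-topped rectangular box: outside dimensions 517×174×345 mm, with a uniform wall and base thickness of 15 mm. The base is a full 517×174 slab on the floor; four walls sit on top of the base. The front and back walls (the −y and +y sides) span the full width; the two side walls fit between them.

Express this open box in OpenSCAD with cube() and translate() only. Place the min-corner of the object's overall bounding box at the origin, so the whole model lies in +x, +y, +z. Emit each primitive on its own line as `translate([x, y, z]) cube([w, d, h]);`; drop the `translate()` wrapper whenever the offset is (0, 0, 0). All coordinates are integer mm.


cube([517, 174, 15]);
translate([0, 0, 15]) cube([517, 15, 330]);
translate([0, 159, 15]) cube([517, 15, 330]);
translate([0, 15, 15]) cube([15, 144, 330]);
translate([502, 15, 15]) cube([15, 144, 330]);


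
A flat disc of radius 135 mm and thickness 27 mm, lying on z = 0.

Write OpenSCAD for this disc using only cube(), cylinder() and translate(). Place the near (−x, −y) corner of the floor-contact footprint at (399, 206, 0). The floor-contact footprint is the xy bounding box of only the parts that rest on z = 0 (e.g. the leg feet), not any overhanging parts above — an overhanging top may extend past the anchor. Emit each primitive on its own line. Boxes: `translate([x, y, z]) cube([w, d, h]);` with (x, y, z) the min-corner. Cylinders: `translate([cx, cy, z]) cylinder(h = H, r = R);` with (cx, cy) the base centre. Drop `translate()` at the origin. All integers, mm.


translate([534, 341, 0]) cylinder(h = 27, r = 135);


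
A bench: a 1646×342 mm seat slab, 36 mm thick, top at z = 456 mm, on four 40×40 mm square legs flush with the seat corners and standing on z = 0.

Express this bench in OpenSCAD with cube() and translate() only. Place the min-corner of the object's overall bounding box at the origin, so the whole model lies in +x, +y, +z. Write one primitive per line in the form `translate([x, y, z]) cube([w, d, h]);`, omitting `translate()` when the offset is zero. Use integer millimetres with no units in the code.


// leg_h = 456 − 36 = 420
translate([0, 0, 420]) cube([1646, 342, 36]);
cube([40, 40, 420]);
translate([0, 302, 0]) cube([40, 40, 420]);
translate([1606, 0, 0]) cube([40, 40, 420]);
translate([1606, 302, 0]) cube([40, 40, 420]);


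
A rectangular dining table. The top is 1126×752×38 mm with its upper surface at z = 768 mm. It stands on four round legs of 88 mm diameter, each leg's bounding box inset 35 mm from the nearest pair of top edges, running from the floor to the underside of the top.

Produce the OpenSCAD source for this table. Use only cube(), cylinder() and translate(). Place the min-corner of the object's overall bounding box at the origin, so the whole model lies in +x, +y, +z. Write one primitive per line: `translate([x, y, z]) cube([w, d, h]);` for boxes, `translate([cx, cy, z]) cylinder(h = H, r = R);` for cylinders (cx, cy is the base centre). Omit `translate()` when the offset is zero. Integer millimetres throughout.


// leg_h = 768 - 38 = 730
translate([0, 0, 730]) cube([1126, 752, 38]);
translate([79, 79, 0]) cylinder(h = 730, r = 44);
translate([1047, 79, 0]) cylinder(h = 730, r = 44);
translate([79, 673, 0]) cylinder(h = 730, r = 44);
translate([1047, 673, 0]) cylinder(h = 730, r = 44);


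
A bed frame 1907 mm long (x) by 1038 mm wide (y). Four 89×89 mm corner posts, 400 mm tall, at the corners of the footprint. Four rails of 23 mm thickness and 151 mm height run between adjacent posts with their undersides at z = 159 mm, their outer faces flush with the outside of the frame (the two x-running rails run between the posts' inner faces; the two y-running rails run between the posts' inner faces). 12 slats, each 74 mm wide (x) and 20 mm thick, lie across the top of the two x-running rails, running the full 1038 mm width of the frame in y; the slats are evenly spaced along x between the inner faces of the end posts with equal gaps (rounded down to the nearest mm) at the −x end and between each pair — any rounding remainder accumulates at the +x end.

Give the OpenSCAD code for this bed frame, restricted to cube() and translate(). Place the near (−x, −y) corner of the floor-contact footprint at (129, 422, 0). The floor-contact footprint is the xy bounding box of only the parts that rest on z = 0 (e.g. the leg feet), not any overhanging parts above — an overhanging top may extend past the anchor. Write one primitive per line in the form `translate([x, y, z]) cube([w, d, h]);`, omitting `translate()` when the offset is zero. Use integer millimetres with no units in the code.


// slat z = rail_z + rail_h = 159 + 151 = 310
// slat gap = ⌊(1729 − 12·74) / 13⌋ = 64
translate([129, 422, 0]) cube([89, 89, 400]);
translate([129, 1371, 0]) cube([89, 89, 400]);
translate([1947, 422, 0]) cube([89, 89, 400]);
translate([1947, 1371, 0]) cube([89, 89, 400]);
translate([218, 422, 159]) cube([1729, 23, 151]);
translate([218, 1437, 159]) cube([1729, 23, 151]);
translate([129, 511, 159]) cube([23, 860, 151]);
translate([2013, 511, 159]) cube([23, 860, 151]);
translate([282, 422, 310]) cube([74, 1038, 20]);
translate([420, 422, 310]) cube([74, 1038, 20]);
translate([558, 422, 310]) cube([74, 1038, 20]);
translate([696, 422, 310]) cube([74, 1038, 20]);
translate([834, 422, 310]) cube([74, 1038, 20]);
translate([972, 422, 310]) cube([74, 1038, 20]);
translate([1110, 422, 310]) cube([74, 1038, 20]);
translate([1248, 422, 310]) cube([74, 1038, 20]);
translate([1386, 422, 310]) cube([74, 1038, 20]);
translate([1524, 422, 310]) cube([74, 1038, 20]);
translate([1662, 422, 310]) cube([74, 1038, 20]);
translate([1800, 422, 310]) cube([74, 1038, 20]);


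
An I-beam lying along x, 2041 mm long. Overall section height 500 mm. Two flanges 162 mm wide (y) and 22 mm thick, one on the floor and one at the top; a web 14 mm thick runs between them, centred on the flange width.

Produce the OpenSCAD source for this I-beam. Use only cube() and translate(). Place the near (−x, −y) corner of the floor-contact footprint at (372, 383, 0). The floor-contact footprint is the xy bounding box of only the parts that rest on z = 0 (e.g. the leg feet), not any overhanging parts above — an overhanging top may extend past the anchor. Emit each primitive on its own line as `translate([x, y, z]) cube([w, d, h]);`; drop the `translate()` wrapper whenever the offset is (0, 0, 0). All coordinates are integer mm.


translate([372, 383, 0]) cube([2041, 162, 22]);
translate([372, 457, 22]) cube([2041, 14, 456]);
translate([372, 383, 478]) cube([2041, 162, 22]);


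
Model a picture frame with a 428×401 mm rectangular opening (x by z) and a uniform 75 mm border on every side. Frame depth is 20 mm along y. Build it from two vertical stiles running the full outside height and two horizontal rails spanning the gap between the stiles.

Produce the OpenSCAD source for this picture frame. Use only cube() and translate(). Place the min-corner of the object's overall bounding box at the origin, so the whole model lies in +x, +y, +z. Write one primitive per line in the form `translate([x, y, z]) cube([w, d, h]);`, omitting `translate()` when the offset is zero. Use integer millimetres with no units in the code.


cube([75, 20, 551]);
translate([503, 0, 0]) cube([75, 20, 551]);
translate([75, 0, 0]) cube([428, 20, 75]);
translate([75, 0, 476]) cube([428, 20, 75]);


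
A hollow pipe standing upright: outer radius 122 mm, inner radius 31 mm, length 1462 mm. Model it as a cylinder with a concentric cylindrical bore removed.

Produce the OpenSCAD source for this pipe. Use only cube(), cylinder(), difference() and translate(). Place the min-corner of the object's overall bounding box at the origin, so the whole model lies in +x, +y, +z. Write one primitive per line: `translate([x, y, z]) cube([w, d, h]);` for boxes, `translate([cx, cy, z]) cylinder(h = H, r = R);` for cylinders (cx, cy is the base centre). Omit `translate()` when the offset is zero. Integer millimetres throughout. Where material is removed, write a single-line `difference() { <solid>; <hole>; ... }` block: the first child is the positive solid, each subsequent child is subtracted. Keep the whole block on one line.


difference() { translate([122, 122, 0]) cylinder(h = 1462, r = 122); translate([122, 122, 0]) cylinder(h = 1462, r = 31); }


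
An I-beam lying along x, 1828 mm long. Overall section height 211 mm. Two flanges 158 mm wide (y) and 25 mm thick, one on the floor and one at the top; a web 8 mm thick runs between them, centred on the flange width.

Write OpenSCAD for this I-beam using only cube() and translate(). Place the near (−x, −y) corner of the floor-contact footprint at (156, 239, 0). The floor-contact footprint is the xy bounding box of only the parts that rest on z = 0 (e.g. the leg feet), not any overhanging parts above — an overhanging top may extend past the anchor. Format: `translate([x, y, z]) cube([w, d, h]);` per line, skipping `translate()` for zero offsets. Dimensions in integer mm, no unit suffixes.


translate([156, 239, 0]) cube([1828, 158, 25]);
translate([156, 314, 25]) cube([1828, 8, 161]);
translate([156, 239, 186]) cube([1828, 158, 25]);


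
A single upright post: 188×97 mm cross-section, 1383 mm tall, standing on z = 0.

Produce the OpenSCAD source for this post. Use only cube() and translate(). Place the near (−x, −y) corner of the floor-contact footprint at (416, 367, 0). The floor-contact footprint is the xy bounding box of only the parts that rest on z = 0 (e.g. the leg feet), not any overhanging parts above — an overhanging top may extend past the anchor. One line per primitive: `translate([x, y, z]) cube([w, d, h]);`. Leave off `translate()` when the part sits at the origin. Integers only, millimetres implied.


translate([416, 367, 0]) cube([188, 97, 1383]);


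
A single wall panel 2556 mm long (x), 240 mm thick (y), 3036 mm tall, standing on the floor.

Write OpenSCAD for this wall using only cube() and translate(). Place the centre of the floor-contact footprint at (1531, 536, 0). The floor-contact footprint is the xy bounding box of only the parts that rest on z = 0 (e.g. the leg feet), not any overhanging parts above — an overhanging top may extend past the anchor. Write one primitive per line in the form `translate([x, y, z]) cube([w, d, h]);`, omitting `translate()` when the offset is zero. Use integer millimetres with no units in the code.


translate([253, 416, 0]) cube([2556, 240, 3036]);


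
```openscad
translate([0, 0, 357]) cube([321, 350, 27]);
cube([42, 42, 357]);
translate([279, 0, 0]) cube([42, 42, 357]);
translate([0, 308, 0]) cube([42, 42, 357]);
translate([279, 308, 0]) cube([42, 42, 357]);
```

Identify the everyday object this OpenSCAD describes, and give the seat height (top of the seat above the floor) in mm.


A stool. The seat height is 384 mm.

A 321×350×27 slab at z = 357 on four corner posts — a stool. The seat top is 357 + 27 = 384 mm.


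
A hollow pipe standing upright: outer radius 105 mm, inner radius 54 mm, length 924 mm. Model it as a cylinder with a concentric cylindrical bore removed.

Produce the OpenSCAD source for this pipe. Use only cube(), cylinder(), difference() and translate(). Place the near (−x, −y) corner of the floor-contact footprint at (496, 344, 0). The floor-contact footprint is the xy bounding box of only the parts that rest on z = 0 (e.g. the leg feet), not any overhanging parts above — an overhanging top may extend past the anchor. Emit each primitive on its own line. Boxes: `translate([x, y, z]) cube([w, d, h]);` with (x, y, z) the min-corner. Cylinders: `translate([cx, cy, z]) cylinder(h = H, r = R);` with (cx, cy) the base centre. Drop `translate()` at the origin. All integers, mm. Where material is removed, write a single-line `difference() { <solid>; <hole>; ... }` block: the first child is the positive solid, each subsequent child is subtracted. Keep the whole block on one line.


difference() { translate([601, 449, 0]) cylinder(h = 924, r = 105); translate([601, 449, 0]) cylinder(h = 924, r = 54); }


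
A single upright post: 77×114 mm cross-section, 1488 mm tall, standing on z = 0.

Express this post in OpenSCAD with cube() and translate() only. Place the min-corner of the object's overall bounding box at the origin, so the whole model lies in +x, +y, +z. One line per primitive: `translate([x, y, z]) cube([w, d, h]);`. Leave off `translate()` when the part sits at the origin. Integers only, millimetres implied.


cube([77, 114, 1488]);


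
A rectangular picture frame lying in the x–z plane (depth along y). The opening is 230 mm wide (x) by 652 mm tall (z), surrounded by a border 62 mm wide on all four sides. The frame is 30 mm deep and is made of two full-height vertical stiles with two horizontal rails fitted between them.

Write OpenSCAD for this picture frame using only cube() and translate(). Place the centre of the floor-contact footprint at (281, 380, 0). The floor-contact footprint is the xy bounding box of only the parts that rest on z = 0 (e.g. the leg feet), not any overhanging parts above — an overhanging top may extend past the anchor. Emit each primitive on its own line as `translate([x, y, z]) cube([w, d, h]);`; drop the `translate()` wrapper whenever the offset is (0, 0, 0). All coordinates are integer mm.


translate([104, 365, 0]) cube([62, 30, 776]);
translate([396, 365, 0]) cube([62, 30, 776]);
translate([166, 365, 0]) cube([230, 30, 62]);
translate([166, 365, 714]) cube([230, 30, 62]);


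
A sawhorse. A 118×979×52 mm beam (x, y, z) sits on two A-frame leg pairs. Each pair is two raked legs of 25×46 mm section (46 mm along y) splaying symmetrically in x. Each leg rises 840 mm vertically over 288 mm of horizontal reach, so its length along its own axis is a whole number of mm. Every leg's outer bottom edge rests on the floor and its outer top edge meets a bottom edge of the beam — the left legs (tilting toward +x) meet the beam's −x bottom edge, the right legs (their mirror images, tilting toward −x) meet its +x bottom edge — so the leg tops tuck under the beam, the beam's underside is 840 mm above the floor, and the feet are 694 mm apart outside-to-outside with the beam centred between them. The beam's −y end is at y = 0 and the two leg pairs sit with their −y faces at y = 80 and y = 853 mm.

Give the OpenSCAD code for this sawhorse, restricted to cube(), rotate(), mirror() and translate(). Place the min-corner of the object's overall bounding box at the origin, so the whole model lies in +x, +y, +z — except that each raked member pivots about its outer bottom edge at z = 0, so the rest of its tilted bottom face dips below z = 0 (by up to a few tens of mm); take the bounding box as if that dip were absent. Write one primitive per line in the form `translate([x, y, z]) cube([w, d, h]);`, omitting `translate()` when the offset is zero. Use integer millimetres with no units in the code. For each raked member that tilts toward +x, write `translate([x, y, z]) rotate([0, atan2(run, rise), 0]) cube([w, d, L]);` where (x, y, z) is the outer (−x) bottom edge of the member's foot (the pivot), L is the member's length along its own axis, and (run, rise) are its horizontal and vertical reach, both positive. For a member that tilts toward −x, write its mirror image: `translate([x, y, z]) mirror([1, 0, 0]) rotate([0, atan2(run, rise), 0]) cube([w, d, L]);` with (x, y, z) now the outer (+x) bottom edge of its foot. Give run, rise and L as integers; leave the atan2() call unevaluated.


translate([288, 0, 840]) cube([118, 979, 52]);
translate([0, 80, 0]) rotate([0, atan2(288, 840), 0]) cube([25, 46, 888]);
translate([694, 80, 0]) mirror([1, 0, 0]) rotate([0, atan2(288, 840), 0]) cube([25, 46, 888]);
translate([0, 853, 0]) rotate([0, atan2(288, 840), 0]) cube([25, 46, 888]);
translate([694, 853, 0]) mirror([1, 0, 0]) rotate([0, atan2(288, 840), 0]) cube([25, 46, 888]);


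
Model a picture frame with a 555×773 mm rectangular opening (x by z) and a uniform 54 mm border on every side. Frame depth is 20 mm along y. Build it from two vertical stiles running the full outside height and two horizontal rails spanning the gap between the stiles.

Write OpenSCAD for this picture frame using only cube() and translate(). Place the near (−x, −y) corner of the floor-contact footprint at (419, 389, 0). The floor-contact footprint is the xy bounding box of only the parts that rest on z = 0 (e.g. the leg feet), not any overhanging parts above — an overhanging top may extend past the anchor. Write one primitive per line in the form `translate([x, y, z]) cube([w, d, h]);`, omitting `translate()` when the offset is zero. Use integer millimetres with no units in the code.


translate([419, 389, 0]) cube([54, 20, 881]);
translate([1028, 389, 0]) cube([54, 20, 881]);
translate([473, 389, 0]) cube([555, 20, 54]);
translate([473, 389, 827]) cube([555, 20, 54]);


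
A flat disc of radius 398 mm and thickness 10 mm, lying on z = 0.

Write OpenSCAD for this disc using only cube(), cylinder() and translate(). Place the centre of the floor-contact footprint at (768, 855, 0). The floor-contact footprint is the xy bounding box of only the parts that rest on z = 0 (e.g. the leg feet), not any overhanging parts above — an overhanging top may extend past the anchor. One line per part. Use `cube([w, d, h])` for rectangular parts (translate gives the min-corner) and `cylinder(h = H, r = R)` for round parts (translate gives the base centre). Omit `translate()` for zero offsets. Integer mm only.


translate([768, 855, 0]) cylinder(h = 10, r = 398);


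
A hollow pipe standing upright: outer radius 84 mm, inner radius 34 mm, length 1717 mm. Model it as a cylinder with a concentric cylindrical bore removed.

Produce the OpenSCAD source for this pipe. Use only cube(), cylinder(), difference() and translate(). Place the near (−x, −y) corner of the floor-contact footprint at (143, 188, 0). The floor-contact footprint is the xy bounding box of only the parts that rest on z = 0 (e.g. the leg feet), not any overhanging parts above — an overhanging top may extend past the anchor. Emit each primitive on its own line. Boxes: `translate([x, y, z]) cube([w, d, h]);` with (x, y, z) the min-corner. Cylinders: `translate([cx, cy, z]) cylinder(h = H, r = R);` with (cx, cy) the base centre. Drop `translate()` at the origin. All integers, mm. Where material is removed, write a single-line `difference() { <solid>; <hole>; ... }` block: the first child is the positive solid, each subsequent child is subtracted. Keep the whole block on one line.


difference() { translate([227, 272, 0]) cylinder(h = 1717, r = 84); translate([227, 272, 0]) cylinder(h = 1717, r = 34); }


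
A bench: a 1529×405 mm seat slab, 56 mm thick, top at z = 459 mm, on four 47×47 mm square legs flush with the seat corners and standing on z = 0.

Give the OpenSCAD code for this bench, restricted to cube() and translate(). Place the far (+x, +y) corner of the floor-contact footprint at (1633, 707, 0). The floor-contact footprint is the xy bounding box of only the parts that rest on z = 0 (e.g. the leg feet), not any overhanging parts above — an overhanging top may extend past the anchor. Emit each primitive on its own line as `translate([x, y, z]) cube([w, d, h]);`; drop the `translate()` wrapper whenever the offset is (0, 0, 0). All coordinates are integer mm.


translate([104, 302, 403]) cube([1529, 405, 56]);
translate([104, 302, 0]) cube([47, 47, 403]);
translate([104, 660, 0]) cube([47, 47, 403]);
translate([1586, 302, 0]) cube([47, 47, 403]);
translate([1586, 660, 0]) cube([47, 47, 403]);


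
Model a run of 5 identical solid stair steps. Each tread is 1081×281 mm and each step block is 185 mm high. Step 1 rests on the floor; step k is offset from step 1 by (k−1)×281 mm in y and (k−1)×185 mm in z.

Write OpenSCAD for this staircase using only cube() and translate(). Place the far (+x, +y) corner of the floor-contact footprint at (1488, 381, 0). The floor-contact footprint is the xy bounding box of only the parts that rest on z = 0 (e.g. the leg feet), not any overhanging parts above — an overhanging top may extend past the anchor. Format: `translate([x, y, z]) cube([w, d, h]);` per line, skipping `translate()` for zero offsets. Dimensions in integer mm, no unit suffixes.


translate([407, 100, 0]) cube([1081, 281, 185]);
translate([407, 381, 185]) cube([1081, 281, 185]);
translate([407, 662, 370]) cube([1081, 281, 185]);
translate([407, 943, 555]) cube([1081, 281, 185]);
translate([407, 1224, 740]) cube([1081, 281, 185]);


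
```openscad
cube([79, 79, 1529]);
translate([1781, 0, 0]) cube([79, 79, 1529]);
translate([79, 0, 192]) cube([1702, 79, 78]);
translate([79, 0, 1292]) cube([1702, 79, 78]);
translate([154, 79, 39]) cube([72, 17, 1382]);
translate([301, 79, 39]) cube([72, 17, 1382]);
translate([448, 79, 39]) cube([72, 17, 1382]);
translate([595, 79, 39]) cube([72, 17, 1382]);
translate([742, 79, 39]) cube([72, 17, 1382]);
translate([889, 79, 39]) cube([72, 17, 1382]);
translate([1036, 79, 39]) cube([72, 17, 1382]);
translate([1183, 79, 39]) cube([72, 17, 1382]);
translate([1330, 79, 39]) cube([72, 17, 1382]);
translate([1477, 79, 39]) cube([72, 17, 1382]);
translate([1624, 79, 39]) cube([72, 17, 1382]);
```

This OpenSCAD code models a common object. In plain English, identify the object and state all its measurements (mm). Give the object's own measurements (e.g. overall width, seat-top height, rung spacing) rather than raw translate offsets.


A fence section. Two 79×79 mm posts, 1529 mm tall, stand on the floor with a clear span of 1702 mm between their inner faces. Two horizontal rails of 79×78 mm section span the gap between the posts with their undersides at z = 192 mm and z = 1292 mm, flush with the posts' −y face. 11 pickets, each 72 mm wide, 17 mm thick and 1382 mm tall, are fixed to the +y face of the rails with their bottoms at z = 39 mm, spaced across the span with a 75 mm gap after the −x post and between neighbouring pickets, with 85 mm left before the +x post.


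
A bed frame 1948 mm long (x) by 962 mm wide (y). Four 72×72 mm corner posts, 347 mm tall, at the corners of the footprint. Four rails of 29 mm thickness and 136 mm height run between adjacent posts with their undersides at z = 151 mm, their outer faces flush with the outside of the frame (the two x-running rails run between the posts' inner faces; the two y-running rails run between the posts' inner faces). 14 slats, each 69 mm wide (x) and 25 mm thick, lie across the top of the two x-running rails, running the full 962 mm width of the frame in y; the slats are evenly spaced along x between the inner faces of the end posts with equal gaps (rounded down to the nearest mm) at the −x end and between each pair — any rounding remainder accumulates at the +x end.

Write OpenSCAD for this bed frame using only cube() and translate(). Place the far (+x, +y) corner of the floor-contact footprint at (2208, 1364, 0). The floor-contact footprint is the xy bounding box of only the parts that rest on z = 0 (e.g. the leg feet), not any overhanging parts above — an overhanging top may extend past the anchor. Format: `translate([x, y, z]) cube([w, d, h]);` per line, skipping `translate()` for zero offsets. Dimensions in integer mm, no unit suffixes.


translate([260, 402, 0]) cube([72, 72, 347]);
translate([260, 1292, 0]) cube([72, 72, 347]);
translate([2136, 402, 0]) cube([72, 72, 347]);
translate([2136, 1292, 0]) cube([72, 72, 347]);
translate([332, 402, 151]) cube([1804, 29, 136]);
translate([332, 1335, 151]) cube([1804, 29, 136]);
translate([260, 474, 151]) cube([29, 818, 136]);
translate([2179, 474, 151]) cube([29, 818, 136]);
translate([387, 402, 287]) cube([69, 962, 25]);
translate([511, 402, 287]) cube([69, 962, 25]);
translate([635, 402, 287]) cube([69, 962, 25]);
translate([759, 402, 287]) cube([69, 962, 25]);
translate([883, 402, 287]) cube([69, 962, 25]);
translate([1007, 402, 287]) cube([69, 962, 25]);
translate([1131, 402, 287]) cube([69, 962, 25]);
translate([1255, 402, 287]) cube([69, 962, 25]);
translate([1379, 402, 287]) cube([69, 962, 25]);
translate([1503, 402, 287]) cube([69, 962, 25]);
translate([1627, 402, 287]) cube([69, 962, 25]);
translate([1751, 402, 287]) cube([69, 962, 25]);
translate([1875, 402, 287]) cube([69, 962, 25]);
translate([1999, 402, 287]) cube([69, 962, 25]);


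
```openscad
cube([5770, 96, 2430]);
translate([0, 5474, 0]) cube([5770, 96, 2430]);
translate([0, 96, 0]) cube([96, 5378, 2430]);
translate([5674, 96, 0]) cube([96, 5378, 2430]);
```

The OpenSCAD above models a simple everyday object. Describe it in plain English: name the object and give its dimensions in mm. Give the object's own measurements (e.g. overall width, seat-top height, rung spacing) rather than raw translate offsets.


The wall frame of a small rectangular building: four walls, each 2430 mm tall and 96 mm thick, enclosing a footprint 5770 mm (x) by 5570 mm (y) outside-to-outside, with no floor or roof. The front and back walls (the −y and +y sides) span the full width; the two side walls fit between them.


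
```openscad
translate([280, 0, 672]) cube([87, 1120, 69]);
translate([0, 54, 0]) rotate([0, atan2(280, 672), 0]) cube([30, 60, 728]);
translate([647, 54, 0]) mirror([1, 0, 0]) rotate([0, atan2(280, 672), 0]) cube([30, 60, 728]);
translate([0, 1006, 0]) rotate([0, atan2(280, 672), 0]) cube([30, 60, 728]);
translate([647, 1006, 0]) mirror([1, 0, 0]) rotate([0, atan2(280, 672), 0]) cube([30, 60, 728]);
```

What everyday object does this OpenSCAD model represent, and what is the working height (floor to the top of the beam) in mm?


A sawhorse. The overall height is 741 mm.

A beam across two mirrored pairs of raked legs — a sawhorse. The beam's underside is at z = 672 (matching the legs' vertical rise in atan2(280, 672)) and the beam is 69 mm tall, so its top is at 672 + 69 = 741 mm. The raked legs top out at the beam's underside, so that is the highest point.


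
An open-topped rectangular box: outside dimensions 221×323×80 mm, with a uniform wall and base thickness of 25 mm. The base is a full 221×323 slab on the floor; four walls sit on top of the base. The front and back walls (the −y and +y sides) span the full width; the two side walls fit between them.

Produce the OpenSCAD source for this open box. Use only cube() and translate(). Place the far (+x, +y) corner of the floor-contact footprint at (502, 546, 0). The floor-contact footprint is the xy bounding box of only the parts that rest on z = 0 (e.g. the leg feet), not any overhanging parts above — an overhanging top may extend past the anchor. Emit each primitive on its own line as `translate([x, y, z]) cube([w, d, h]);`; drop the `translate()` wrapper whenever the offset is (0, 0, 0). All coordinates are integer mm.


translate([281, 223, 0]) cube([221, 323, 25]);
translate([281, 223, 25]) cube([221, 25, 55]);
translate([281, 521, 25]) cube([221, 25, 55]);
translate([281, 248, 25]) cube([25, 273, 55]);
translate([477, 248, 25]) cube([25, 273, 55]);


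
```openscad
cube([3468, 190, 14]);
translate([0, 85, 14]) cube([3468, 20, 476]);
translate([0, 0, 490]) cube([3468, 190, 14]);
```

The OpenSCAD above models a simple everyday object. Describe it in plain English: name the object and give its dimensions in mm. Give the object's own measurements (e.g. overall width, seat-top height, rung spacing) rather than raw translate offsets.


An I-beam lying along x, 3468 mm long. Overall section height 504 mm. Two flanges 190 mm wide (y) and 14 mm thick, one on the floor and one at the top; a web 20 mm thick runs between them, centred on the flange width.


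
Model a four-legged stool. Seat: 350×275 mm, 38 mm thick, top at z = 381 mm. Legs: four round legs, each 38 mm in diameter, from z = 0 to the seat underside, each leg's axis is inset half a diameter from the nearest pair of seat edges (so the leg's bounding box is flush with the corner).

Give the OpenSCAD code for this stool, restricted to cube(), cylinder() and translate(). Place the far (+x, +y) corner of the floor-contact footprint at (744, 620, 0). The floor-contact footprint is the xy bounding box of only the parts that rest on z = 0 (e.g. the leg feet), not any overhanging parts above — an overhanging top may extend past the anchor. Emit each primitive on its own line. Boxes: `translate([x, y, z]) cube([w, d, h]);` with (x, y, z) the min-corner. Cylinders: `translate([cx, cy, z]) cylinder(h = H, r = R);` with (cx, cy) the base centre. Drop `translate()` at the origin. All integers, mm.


translate([394, 345, 343]) cube([350, 275, 38]);
translate([413, 364, 0]) cylinder(h = 343, r = 19);
translate([725, 364, 0]) cylinder(h = 343, r = 19);
translate([413, 601, 0]) cylinder(h = 343, r = 19);
translate([725, 601, 0]) cylinder(h = 343, r = 19);


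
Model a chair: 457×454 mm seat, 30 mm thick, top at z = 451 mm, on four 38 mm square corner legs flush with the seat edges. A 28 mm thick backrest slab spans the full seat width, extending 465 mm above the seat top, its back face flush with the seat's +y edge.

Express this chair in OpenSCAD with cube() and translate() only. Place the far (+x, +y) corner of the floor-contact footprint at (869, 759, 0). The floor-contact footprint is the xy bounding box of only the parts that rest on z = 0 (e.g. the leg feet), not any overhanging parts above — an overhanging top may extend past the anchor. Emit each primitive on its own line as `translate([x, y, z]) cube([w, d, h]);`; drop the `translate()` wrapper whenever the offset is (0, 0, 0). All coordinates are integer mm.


translate([412, 305, 421]) cube([457, 454, 30]);
translate([412, 305, 0]) cube([38, 38, 421]);
translate([831, 305, 0]) cube([38, 38, 421]);
translate([412, 721, 0]) cube([38, 38, 421]);
translate([831, 721, 0]) cube([38, 38, 421]);
translate([412, 731, 451]) cube([457, 28, 465]);


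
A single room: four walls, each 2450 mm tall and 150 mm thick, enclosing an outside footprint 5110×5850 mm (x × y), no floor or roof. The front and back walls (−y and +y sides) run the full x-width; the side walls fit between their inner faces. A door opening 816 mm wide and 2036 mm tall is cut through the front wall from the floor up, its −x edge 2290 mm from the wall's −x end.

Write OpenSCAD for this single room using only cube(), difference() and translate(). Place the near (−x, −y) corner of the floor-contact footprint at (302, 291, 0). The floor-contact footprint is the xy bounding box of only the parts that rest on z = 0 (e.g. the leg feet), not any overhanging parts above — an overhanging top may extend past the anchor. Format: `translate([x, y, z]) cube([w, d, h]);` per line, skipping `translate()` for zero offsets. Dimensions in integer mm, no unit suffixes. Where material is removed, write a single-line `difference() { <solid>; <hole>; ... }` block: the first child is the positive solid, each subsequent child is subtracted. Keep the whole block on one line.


difference() { translate([302, 291, 0]) cube([5110, 150, 2450]); translate([2592, 291, 0]) cube([816, 150, 2036]); }
translate([302, 5991, 0]) cube([5110, 150, 2450]);
translate([302, 441, 0]) cube([150, 5550, 2450]);
translate([5262, 441, 0]) cube([150, 5550, 2450]);


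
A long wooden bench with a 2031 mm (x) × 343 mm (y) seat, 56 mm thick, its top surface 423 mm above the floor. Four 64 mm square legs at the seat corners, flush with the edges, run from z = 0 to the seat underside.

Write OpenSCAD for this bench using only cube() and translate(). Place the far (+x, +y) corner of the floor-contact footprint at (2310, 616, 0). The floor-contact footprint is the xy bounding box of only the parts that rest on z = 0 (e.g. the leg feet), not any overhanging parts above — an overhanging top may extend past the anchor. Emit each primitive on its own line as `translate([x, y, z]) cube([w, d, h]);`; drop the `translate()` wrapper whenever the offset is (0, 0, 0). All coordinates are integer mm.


// leg_h = 423 − 56 = 367
translate([279, 273, 367]) cube([2031, 343, 56]);
translate([279, 273, 0]) cube([64, 64, 367]);
translate([279, 552, 0]) cube([64, 64, 367]);
translate([2246, 273, 0]) cube([64, 64, 367]);
translate([2246, 552, 0]) cube([64, 64, 367]);


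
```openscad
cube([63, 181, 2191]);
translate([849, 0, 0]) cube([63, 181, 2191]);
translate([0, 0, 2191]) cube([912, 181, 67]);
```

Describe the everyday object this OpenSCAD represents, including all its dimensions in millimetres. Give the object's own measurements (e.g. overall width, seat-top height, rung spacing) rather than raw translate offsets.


A door frame. The clear opening is 786 mm wide and 2191 mm high. Two 63 mm wide jambs, 181 mm deep, stand either side of the opening from the floor to the top of the opening. A 67 mm thick head sits across the top of both jambs, spanning the full outside width of the frame.


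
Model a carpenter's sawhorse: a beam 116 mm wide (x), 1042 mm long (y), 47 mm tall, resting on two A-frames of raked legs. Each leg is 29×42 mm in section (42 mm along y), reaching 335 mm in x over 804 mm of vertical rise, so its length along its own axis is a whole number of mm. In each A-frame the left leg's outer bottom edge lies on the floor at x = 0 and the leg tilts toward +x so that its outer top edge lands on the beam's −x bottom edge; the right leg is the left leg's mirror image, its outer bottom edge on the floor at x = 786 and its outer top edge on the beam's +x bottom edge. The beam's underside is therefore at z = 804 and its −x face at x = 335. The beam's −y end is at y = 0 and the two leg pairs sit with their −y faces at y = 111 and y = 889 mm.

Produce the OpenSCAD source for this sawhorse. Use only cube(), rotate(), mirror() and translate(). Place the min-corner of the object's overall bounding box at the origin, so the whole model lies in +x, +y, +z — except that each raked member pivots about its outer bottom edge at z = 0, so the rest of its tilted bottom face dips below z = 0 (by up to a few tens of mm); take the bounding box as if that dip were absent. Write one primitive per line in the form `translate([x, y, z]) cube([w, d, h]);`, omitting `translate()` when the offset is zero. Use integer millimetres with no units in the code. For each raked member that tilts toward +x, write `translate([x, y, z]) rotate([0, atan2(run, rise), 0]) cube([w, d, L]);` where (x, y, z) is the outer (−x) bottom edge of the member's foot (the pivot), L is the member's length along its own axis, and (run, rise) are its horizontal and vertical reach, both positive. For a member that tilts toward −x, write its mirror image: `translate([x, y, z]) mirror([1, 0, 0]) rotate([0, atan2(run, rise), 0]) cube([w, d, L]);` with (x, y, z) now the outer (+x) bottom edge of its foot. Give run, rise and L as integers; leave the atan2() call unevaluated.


// leg length = √(335² + 804²) = 871
// right-leg outer foot x = 2·335 + 116 = 786
// beam min-corner = (335, 0, 804)
translate([335, 0, 804]) cube([116, 1042, 47]);
translate([0, 111, 0]) rotate([0, atan2(335, 804), 0]) cube([29, 42, 871]);
translate([786, 111, 0]) mirror([1, 0, 0]) rotate([0, atan2(335, 804), 0]) cube([29, 42, 871]);
translate([0, 889, 0]) rotate([0, atan2(335, 804), 0]) cube([29, 42, 871]);
translate([786, 889, 0]) mirror([1, 0, 0]) rotate([0, atan2(335, 804), 0]) cube([29, 42, 871]);


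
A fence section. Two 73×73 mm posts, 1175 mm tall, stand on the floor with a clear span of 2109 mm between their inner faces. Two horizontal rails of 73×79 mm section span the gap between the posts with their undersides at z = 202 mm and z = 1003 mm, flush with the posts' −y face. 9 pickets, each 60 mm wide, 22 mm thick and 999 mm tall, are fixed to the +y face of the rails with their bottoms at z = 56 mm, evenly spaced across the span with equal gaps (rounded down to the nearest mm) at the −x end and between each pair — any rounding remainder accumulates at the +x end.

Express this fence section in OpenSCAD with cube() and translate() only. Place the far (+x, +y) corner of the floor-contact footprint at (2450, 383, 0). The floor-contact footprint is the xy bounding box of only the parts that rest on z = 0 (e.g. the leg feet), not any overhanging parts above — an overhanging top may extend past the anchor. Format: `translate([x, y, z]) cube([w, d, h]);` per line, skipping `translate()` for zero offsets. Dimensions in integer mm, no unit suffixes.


translate([195, 310, 0]) cube([73, 73, 1175]);
translate([2377, 310, 0]) cube([73, 73, 1175]);
translate([268, 310, 202]) cube([2109, 73, 79]);
translate([268, 310, 1003]) cube([2109, 73, 79]);
translate([424, 383, 56]) cube([60, 22, 999]);
translate([640, 383, 56]) cube([60, 22, 999]);
translate([856, 383, 56]) cube([60, 22, 999]);
translate([1072, 383, 56]) cube([60, 22, 999]);
translate([1288, 383, 56]) cube([60, 22, 999]);
translate([1504, 383, 56]) cube([60, 22, 999]);
translate([1720, 383, 56]) cube([60, 22, 999]);
translate([1936, 383, 56]) cube([60, 22, 999]);
translate([2152, 383, 56]) cube([60, 22, 999]);


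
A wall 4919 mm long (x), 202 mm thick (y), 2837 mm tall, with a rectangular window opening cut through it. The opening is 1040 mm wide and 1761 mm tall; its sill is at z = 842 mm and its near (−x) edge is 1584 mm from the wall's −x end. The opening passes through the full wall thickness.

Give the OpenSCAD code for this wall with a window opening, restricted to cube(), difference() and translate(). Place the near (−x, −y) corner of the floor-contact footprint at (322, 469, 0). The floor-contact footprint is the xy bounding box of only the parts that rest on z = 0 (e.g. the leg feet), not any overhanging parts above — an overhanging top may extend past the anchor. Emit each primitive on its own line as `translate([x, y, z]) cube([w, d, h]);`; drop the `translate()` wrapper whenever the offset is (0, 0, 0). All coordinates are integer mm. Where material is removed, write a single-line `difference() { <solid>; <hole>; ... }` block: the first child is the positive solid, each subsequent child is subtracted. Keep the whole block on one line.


difference() { translate([322, 469, 0]) cube([4919, 202, 2837]); translate([1906, 469, 842]) cube([1040, 202, 1761]); }
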